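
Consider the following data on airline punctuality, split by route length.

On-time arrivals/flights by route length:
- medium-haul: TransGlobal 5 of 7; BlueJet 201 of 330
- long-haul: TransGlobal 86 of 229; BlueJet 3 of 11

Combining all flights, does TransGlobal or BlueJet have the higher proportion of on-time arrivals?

Medium-haul: TransGlobal 5/7 = 71.4%, BlueJet 201/330 = 60.9% → TransGlobal
Long-haul: TransGlobal 86/229 = 37.6%, BlueJet 3/11 = 27.3% → TransGlobal
Overall: TransGlobal 91/236 = 38.6%, BlueJet 204/341 = 59.8% → BlueJet
(TransGlobal wins every route group but BlueJet wins overall — TransGlobal's flights skew toward the low-rate long-haul group.)

BlueJet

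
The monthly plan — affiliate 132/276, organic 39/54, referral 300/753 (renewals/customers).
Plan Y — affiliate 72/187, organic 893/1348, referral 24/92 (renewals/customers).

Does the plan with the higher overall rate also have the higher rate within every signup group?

No

Affiliate: the monthly plan 132/276 = 47.8%, Plan Y 72/187 = 38.5% → the monthly plan
Organic: the monthly plan 39/54 = 72.2%, Plan Y 893/1348 = 66.2% → the monthly plan
Referral: the monthly plan 300/753 = 39.8%, Plan Y 24/92 = 26.1% → the monthly plan
Overall: the monthly plan 471/1083 = 43.5%, Plan Y 989/1627 = 60.8% → Plan Y
The monthly plan wins each signup group but Plan Y wins overall — the comparison reverses. The monthly plan's customers skew toward referral, which has a lower base rate.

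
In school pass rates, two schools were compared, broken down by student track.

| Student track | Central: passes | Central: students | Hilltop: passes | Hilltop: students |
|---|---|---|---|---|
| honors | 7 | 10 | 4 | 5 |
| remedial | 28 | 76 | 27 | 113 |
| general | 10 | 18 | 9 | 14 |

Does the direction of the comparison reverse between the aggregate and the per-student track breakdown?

No

Honors: Central 7/10 = 70.0%, Hilltop 4/5 = 80.0% → Hilltop
Remedial: Central 28/76 = 36.8%, Hilltop 27/113 = 23.9% → Central
General: Central 10/18 = 55.6%, Hilltop 9/14 = 64.3% → Hilltop
Overall: Central 45/104 = 43.3%, Hilltop 40/132 = 30.3% → Central
Neither sweeps: Central wins 1 of 3 groups, Hilltop wins 2. Central wins overall but not every group — no Simpson reversal.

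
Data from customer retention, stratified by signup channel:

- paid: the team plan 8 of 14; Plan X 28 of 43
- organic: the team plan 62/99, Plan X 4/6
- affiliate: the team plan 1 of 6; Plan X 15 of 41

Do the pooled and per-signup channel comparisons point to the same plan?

No

Paid: the team plan 8/14 = 57.1%, Plan X 28/43 = 65.1% → Plan X
Organic: the team plan 62/99 = 62.6%, Plan X 4/6 = 66.7% → Plan X
Affiliate: the team plan 1/6 = 16.7%, Plan X 15/41 = 36.6% → Plan X
Overall: the team plan 71/119 = 59.7%, Plan X 47/90 = 52.2% → the team plan
Plan X wins each signup group but the team plan wins overall — the comparison reverses. Plan X's customers skew toward affiliate, which has a lower base rate.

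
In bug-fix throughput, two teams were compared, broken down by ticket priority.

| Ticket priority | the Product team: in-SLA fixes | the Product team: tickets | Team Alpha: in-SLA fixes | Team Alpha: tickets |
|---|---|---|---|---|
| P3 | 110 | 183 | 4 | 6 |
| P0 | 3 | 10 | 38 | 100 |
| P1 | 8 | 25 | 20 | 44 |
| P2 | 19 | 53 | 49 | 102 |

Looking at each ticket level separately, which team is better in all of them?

Team Alpha

P3: the Product team 110/183 = 60.1%, Team Alpha 4/6 = 66.7% → Team Alpha
P0: the Product team 3/10 = 30.0%, Team Alpha 38/100 = 38.0% → Team Alpha
P1: the Product team 8/25 = 32.0%, Team Alpha 20/44 = 45.5% → Team Alpha
P2: the Product team 19/53 = 35.8%, Team Alpha 49/102 = 48.0% → Team Alpha
Team Alpha has the higher rate in all 4 groups.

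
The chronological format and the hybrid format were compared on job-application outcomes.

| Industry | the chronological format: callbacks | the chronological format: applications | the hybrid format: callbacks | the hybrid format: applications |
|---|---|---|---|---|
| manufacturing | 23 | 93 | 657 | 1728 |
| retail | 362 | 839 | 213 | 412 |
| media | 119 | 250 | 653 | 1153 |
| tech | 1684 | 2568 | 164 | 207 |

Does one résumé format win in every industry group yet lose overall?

Yes

Manufacturing: the chronological format 23/93 = 24.7%, the hybrid format 657/1728 = 38.0% → the hybrid format
Retail: the chronological format 362/839 = 43.1%, the hybrid format 213/412 = 51.7% → the hybrid format
Media: the chronological format 119/250 = 47.6%, the hybrid format 653/1153 = 56.6% → the hybrid format
Tech: the chronological format 1684/2568 = 65.6%, the hybrid format 164/207 = 79.2% → the hybrid format
Overall: the chronological format 2188/3750 = 58.3%, the hybrid format 1687/3500 = 48.2% → the chronological format
The hybrid format wins each industry group but the chronological format wins overall — the comparison reverses. The hybrid format's applications skew toward manufacturing, which has a lower base rate.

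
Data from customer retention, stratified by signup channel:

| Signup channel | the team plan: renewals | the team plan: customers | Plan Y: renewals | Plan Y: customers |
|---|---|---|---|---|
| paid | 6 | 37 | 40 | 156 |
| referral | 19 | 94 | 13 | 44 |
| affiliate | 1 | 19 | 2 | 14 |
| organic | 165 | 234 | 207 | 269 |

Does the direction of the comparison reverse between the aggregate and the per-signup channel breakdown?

No

Paid: the team plan 6/37 = 16.2%, Plan Y 40/156 = 25.6% → Plan Y
Referral: the team plan 19/94 = 20.2%, Plan Y 13/44 = 29.5% → Plan Y
Affiliate: the team plan 1/19 = 5.3%, Plan Y 2/14 = 14.3% → Plan Y
Organic: the team plan 165/234 = 70.5%, Plan Y 207/269 = 77.0% → Plan Y
Overall: the team plan 191/384 = 49.7%, Plan Y 262/483 = 54.2% → Plan Y
Plan Y wins overall and in every signup group — no reversal.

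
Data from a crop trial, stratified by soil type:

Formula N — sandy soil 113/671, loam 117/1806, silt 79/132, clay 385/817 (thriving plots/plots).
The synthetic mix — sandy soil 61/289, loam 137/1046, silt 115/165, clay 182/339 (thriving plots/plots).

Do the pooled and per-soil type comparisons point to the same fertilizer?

Yes

Sandy soil: Formula N 113/671 = 16.8%, the synthetic mix 61/289 = 21.1% → the synthetic mix
Loam: Formula N 117/1806 = 6.5%, the synthetic mix 137/1046 = 13.1% → the synthetic mix
Silt: Formula N 79/132 = 59.8%, the synthetic mix 115/165 = 69.7% → the synthetic mix
Clay: Formula N 385/817 = 47.1%, the synthetic mix 182/339 = 53.7% → the synthetic mix
Overall: Formula N 694/3426 = 20.3%, the synthetic mix 495/1839 = 26.9% → the synthetic mix
The synthetic mix wins overall and in every soil group — no reversal.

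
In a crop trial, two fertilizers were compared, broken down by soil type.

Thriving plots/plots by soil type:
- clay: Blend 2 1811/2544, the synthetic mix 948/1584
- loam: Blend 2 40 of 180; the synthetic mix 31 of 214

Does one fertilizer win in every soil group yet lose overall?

Clay: Blend 2 1811/2544 = 71.2%, the synthetic mix 948/1584 = 59.8% → Blend 2
Loam: Blend 2 40/180 = 22.2%, the synthetic mix 31/214 = 14.5% → Blend 2
Overall: Blend 2 1851/2724 = 68.0%, the synthetic mix 979/1798 = 54.4% → Blend 2
Blend 2 wins overall and in every soil group — no reversal.

No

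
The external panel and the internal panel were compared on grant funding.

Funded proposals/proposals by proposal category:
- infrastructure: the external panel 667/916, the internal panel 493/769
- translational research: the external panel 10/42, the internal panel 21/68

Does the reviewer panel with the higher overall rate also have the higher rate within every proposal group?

Infrastructure: the external panel 667/916 = 72.8%, the internal panel 493/769 = 64.1% → the external panel
Translational research: the external panel 10/42 = 23.8%, the internal panel 21/68 = 30.9% → the internal panel
Overall: the external panel 677/958 = 70.7%, the internal panel 514/837 = 61.4% → the external panel
Neither sweeps: the external panel wins 1 of 2 groups, the internal panel wins 1. The external panel wins overall but not every group — no Simpson reversal.

No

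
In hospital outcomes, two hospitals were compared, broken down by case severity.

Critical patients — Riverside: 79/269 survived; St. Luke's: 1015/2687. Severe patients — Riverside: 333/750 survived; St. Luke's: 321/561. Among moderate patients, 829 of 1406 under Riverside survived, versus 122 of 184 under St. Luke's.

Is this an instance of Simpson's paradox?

Yes

Critical: Riverside 79/269 = 29.4%, St. Luke's 1015/2687 = 37.8% → St. Luke's
Severe: Riverside 333/750 = 44.4%, St. Luke's 321/561 = 57.2% → St. Luke's
Moderate: Riverside 829/1406 = 59.0%, St. Luke's 122/184 = 66.3% → St. Luke's
Overall: Riverside 1241/2425 = 51.2%, St. Luke's 1458/3432 = 42.5% → Riverside
St. Luke's wins each case group but Riverside wins overall — the comparison reverses. St. Luke's's patients skew toward critical, which has a lower base rate.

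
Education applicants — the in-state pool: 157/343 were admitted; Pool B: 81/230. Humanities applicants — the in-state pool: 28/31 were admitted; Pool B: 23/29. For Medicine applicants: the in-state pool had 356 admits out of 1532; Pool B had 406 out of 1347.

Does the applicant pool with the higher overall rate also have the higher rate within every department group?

No

Education: the in-state pool 157/343 = 45.8%, Pool B 81/230 = 35.2% → the in-state pool
Humanities: the in-state pool 28/31 = 90.3%, Pool B 23/29 = 79.3% → the in-state pool
Medicine: the in-state pool 356/1532 = 23.2%, Pool B 406/1347 = 30.1% → Pool B
Overall: the in-state pool 541/1906 = 28.4%, Pool B 510/1606 = 31.8% → Pool B
Neither sweeps: the in-state pool wins 2 of 3 groups, Pool B wins 1. Pool B wins overall but not every group — no Simpson reversal.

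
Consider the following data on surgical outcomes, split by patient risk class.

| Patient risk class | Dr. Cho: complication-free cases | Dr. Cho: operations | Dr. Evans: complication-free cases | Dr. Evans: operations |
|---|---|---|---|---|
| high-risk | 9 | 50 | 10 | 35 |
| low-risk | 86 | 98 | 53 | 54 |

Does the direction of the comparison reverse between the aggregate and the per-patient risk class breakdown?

No

High-risk: Dr. Cho 9/50 = 18.0%, Dr. Evans 10/35 = 28.6% → Dr. Evans
Low-risk: Dr. Cho 86/98 = 87.8%, Dr. Evans 53/54 = 98.1% → Dr. Evans
Overall: Dr. Cho 95/148 = 64.2%, Dr. Evans 63/89 = 70.8% → Dr. Evans
Dr. Evans wins overall and in every patient risk group — no reversal.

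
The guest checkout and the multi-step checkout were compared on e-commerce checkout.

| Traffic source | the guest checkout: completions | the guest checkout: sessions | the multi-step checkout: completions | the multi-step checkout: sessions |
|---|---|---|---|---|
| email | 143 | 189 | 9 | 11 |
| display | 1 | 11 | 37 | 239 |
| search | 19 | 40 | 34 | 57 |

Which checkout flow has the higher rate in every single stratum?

the multi-step checkout

Email: the guest checkout 143/189 = 75.7%, the multi-step checkout 9/11 = 81.8% → the multi-step checkout
Display: the guest checkout 1/11 = 9.1%, the multi-step checkout 37/239 = 15.5% → the multi-step checkout
Search: the guest checkout 19/40 = 47.5%, the multi-step checkout 34/57 = 59.6% → the multi-step checkout
The multi-step checkout has the higher rate in all 3 groups.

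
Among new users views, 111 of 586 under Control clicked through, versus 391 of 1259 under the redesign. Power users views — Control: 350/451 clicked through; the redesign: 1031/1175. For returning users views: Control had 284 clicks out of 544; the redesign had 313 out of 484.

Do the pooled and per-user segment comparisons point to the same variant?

Yes

New users: Control 111/586 = 18.9%, the redesign 391/1259 = 31.1% → the redesign
Power users: Control 350/451 = 77.6%, the redesign 1031/1175 = 87.7% → the redesign
Returning users: Control 284/544 = 52.2%, the redesign 313/484 = 64.7% → the redesign
Overall: Control 745/1581 = 47.1%, the redesign 1735/2918 = 59.5% → the redesign
The redesign wins overall and in every user group — no reversal.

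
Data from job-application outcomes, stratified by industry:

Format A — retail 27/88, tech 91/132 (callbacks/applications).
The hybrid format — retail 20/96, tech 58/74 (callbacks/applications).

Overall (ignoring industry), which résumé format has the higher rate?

Retail: Format A 27/88 = 30.7%, the hybrid format 20/96 = 20.8% → Format A
Tech: Format A 91/132 = 68.9%, the hybrid format 58/74 = 78.4% → the hybrid format
Overall: Format A 118/220 = 53.6%, the hybrid format 78/170 = 45.9% → Format A
(Neither sweeps every industry group, but Format A has the higher pooled rate.)

Format A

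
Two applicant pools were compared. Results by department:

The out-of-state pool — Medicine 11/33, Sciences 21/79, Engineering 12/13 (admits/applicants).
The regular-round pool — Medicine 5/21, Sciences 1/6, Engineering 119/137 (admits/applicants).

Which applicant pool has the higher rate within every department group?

the out-of-state pool

Medicine: the out-of-state pool 11/33 = 33.3%, the regular-round pool 5/21 = 23.8% → the out-of-state pool
Sciences: the out-of-state pool 21/79 = 26.6%, the regular-round pool 1/6 = 16.7% → the out-of-state pool
Engineering: the out-of-state pool 12/13 = 92.3%, the regular-round pool 119/137 = 86.9% → the out-of-state pool
The out-of-state pool has the higher rate in all 3 groups.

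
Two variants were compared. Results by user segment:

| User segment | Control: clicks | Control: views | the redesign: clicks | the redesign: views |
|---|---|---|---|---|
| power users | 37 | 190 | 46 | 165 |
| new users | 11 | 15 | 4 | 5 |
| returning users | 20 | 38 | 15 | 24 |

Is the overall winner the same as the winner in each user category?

Yes

Power users: Control 37/190 = 19.5%, the redesign 46/165 = 27.9% → the redesign
New users: Control 11/15 = 73.3%, the redesign 4/5 = 80.0% → the redesign
Returning users: Control 20/38 = 52.6%, the redesign 15/24 = 62.5% → the redesign
Overall: Control 68/243 = 28.0%, the redesign 65/194 = 33.5% → the redesign
The redesign wins overall and in every user group — no reversal.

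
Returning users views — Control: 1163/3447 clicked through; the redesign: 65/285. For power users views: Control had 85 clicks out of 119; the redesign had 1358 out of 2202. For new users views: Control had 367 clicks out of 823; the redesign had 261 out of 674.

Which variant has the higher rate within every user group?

Control

Returning users: Control 1163/3447 = 33.7%, the redesign 65/285 = 22.8% → Control
Power users: Control 85/119 = 71.4%, the redesign 1358/2202 = 61.7% → Control
New users: Control 367/823 = 44.6%, the redesign 261/674 = 38.7% → Control
Control has the higher rate in all 3 groups.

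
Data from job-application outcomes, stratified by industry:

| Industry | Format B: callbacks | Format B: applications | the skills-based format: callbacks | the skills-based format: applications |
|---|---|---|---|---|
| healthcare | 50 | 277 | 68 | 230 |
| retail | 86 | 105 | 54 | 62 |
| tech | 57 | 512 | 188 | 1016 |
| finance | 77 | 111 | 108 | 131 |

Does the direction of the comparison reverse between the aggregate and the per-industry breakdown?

No

Healthcare: Format B 50/277 = 18.1%, the skills-based format 68/230 = 29.6% → the skills-based format
Retail: Format B 86/105 = 81.9%, the skills-based format 54/62 = 87.1% → the skills-based format
Tech: Format B 57/512 = 11.1%, the skills-based format 188/1016 = 18.5% → the skills-based format
Finance: Format B 77/111 = 69.4%, the skills-based format 108/131 = 82.4% → the skills-based format
Overall: Format B 270/1005 = 26.9%, the skills-based format 418/1439 = 29.0% → the skills-based format
The skills-based format wins overall and in every industry group — no reversal.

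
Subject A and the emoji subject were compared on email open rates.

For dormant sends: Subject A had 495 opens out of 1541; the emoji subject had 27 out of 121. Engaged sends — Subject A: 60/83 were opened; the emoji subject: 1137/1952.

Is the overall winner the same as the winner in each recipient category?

Dormant: Subject A 495/1541 = 32.1%, the emoji subject 27/121 = 22.3% → Subject A
Engaged: Subject A 60/83 = 72.3%, the emoji subject 1137/1952 = 58.2% → Subject A
Overall: Subject A 555/1624 = 34.2%, the emoji subject 1164/2073 = 56.2% → the emoji subject
Subject A wins each recipient group but the emoji subject wins overall — the comparison reverses. Subject A's sends skew toward dormant, which has a lower base rate.

No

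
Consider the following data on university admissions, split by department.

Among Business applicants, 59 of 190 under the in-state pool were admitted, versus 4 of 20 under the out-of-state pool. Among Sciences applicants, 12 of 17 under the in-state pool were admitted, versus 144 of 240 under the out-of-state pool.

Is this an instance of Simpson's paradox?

Business: the in-state pool 59/190 = 31.1%, the out-of-state pool 4/20 = 20.0% → the in-state pool
Sciences: the in-state pool 12/17 = 70.6%, the out-of-state pool 144/240 = 60.0% → the in-state pool
Overall: the in-state pool 71/207 = 34.3%, the out-of-state pool 148/260 = 56.9% → the out-of-state pool
The in-state pool wins each department group but the out-of-state pool wins overall — the comparison reverses. The in-state pool's applicants skew toward Business, which has a lower base rate.

Yes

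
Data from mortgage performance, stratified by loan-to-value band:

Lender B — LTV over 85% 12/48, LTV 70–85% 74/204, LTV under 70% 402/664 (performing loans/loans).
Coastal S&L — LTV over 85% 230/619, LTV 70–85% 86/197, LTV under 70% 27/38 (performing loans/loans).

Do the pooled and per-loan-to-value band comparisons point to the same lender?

LTV over 85%: Lender B 12/48 = 25.0%, Coastal S&L 230/619 = 37.2% → Coastal S&L
LTV 70–85%: Lender B 74/204 = 36.3%, Coastal S&L 86/197 = 43.7% → Coastal S&L
LTV under 70%: Lender B 402/664 = 60.5%, Coastal S&L 27/38 = 71.1% → Coastal S&L
Overall: Lender B 488/916 = 53.3%, Coastal S&L 343/854 = 40.2% → Lender B
Coastal S&L wins each loan-to-value group but Lender B wins overall — the comparison reverses. Coastal S&L's loans skew toward LTV over 85%, which has a lower base rate.

No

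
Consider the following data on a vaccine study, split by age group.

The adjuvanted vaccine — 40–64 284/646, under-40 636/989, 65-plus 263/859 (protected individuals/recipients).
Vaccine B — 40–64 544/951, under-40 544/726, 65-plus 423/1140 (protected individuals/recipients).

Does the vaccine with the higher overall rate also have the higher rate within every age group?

40–64: the adjuvanted vaccine 284/646 = 44.0%, Vaccine B 544/951 = 57.2% → Vaccine B
Under-40: the adjuvanted vaccine 636/989 = 64.3%, Vaccine B 544/726 = 74.9% → Vaccine B
65-plus: the adjuvanted vaccine 263/859 = 30.6%, Vaccine B 423/1140 = 37.1% → Vaccine B
Overall: the adjuvanted vaccine 1183/2494 = 47.4%, Vaccine B 1511/2817 = 53.6% → Vaccine B
Vaccine B wins overall and in every age group — no reversal.

Yes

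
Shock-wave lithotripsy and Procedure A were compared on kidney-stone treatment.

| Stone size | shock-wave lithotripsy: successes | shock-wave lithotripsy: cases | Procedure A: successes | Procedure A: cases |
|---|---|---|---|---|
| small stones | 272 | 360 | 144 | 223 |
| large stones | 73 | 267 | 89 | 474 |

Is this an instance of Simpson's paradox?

No

Small stones: shock-wave lithotripsy 272/360 = 75.6%, Procedure A 144/223 = 64.6% → shock-wave lithotripsy
Large stones: shock-wave lithotripsy 73/267 = 27.3%, Procedure A 89/474 = 18.8% → shock-wave lithotripsy
Overall: shock-wave lithotripsy 345/627 = 55.0%, Procedure A 233/697 = 33.4% → shock-wave lithotripsy
Shock-wave lithotripsy wins overall and in every stone group — no reversal.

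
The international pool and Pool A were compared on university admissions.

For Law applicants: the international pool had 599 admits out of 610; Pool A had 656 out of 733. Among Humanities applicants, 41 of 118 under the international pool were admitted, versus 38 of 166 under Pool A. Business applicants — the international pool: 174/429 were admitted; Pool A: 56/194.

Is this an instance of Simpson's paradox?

Law: the international pool 599/610 = 98.2%, Pool A 656/733 = 89.5% → the international pool
Humanities: the international pool 41/118 = 34.7%, Pool A 38/166 = 22.9% → the international pool
Business: the international pool 174/429 = 40.6%, Pool A 56/194 = 28.9% → the international pool
Overall: the international pool 814/1157 = 70.4%, Pool A 750/1093 = 68.6% → the international pool
The international pool wins overall and in every department group — no reversal.

No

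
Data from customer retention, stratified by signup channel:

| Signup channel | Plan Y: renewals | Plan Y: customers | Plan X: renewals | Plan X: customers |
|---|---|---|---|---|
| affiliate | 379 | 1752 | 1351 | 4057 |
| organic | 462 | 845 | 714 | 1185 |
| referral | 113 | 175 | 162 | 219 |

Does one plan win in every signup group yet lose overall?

Affiliate: Plan Y 379/1752 = 21.6%, Plan X 1351/4057 = 33.3% → Plan X
Organic: Plan Y 462/845 = 54.7%, Plan X 714/1185 = 60.3% → Plan X
Referral: Plan Y 113/175 = 64.6%, Plan X 162/219 = 74.0% → Plan X
Overall: Plan Y 954/2772 = 34.4%, Plan X 2227/5461 = 40.8% → Plan X
Plan X wins overall and in every signup group — no reversal.

No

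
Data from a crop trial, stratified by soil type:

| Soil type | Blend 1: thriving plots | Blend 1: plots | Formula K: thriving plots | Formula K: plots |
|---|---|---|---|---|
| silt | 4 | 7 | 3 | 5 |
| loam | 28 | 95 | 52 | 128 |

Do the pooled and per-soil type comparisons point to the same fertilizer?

Yes

Silt: Blend 1 4/7 = 57.1%, Formula K 3/5 = 60.0% → Formula K
Loam: Blend 1 28/95 = 29.5%, Formula K 52/128 = 40.6% → Formula K
Overall: Blend 1 32/102 = 31.4%, Formula K 55/133 = 41.4% → Formula K
Formula K wins overall and in every soil group — no reversal.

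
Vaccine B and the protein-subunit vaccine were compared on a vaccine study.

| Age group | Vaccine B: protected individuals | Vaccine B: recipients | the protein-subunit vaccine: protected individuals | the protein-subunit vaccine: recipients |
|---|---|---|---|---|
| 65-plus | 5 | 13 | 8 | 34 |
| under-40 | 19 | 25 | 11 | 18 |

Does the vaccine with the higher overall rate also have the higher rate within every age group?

65-plus: Vaccine B 5/13 = 38.5%, the protein-subunit vaccine 8/34 = 23.5% → Vaccine B
Under-40: Vaccine B 19/25 = 76.0%, the protein-subunit vaccine 11/18 = 61.1% → Vaccine B
Overall: Vaccine B 24/38 = 63.2%, the protein-subunit vaccine 19/52 = 36.5% → Vaccine B
Vaccine B wins overall and in every age group — no reversal.

Yes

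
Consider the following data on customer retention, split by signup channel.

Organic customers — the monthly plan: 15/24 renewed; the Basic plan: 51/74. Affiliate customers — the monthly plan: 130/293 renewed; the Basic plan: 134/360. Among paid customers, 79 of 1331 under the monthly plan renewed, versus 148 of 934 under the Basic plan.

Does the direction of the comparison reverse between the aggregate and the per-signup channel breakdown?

No

Organic: the monthly plan 15/24 = 62.5%, the Basic plan 51/74 = 68.9% → the Basic plan
Affiliate: the monthly plan 130/293 = 44.4%, the Basic plan 134/360 = 37.2% → the monthly plan
Paid: the monthly plan 79/1331 = 5.9%, the Basic plan 148/934 = 15.8% → the Basic plan
Overall: the monthly plan 224/1648 = 13.6%, the Basic plan 333/1368 = 24.3% → the Basic plan
Neither sweeps: the monthly plan wins 1 of 3 groups, the Basic plan wins 2. The Basic plan wins overall but not every group — no Simpson reversal.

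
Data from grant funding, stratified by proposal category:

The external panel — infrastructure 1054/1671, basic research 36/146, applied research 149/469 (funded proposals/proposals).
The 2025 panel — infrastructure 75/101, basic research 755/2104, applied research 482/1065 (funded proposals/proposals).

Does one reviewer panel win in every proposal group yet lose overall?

Yes

Infrastructure: the external panel 1054/1671 = 63.1%, the 2025 panel 75/101 = 74.3% → the 2025 panel
Basic research: the external panel 36/146 = 24.7%, the 2025 panel 755/2104 = 35.9% → the 2025 panel
Applied research: the external panel 149/469 = 31.8%, the 2025 panel 482/1065 = 45.3% → the 2025 panel
Overall: the external panel 1239/2286 = 54.2%, the 2025 panel 1312/3270 = 40.1% → the external panel
The 2025 panel wins each proposal group but the external panel wins overall — the comparison reverses. The 2025 panel's proposals skew toward basic research, which has a lower base rate.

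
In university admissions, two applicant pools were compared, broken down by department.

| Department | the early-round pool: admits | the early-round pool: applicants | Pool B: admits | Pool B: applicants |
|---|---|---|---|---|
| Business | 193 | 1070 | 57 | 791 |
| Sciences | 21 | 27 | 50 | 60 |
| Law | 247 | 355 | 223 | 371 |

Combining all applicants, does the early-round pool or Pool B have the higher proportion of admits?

Business: the early-round pool 193/1070 = 18.0%, Pool B 57/791 = 7.2% → the early-round pool
Sciences: the early-round pool 21/27 = 77.8%, Pool B 50/60 = 83.3% → Pool B
Law: the early-round pool 247/355 = 69.6%, Pool B 223/371 = 60.1% → the early-round pool
Overall: the early-round pool 461/1452 = 31.7%, Pool B 330/1222 = 27.0% → the early-round pool
(Neither sweeps every department group, but the early-round pool has the higher pooled rate.)

the early-round pool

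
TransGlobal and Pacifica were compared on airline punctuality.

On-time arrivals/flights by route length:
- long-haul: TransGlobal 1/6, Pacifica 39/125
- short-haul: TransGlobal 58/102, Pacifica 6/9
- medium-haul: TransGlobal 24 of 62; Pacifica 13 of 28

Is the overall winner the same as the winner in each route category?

Long-haul: TransGlobal 1/6 = 16.7%, Pacifica 39/125 = 31.2% → Pacifica
Short-haul: TransGlobal 58/102 = 56.9%, Pacifica 6/9 = 66.7% → Pacifica
Medium-haul: TransGlobal 24/62 = 38.7%, Pacifica 13/28 = 46.4% → Pacifica
Overall: TransGlobal 83/170 = 48.8%, Pacifica 58/162 = 35.8% → TransGlobal
Pacifica wins each route group but TransGlobal wins overall — the comparison reverses. Pacifica's flights skew toward long-haul, which has a lower base rate.

No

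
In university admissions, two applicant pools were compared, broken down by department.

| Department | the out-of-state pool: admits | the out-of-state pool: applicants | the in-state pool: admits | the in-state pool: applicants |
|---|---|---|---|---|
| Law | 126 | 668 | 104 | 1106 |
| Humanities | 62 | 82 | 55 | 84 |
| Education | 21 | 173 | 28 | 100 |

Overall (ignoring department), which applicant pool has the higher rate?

the out-of-state pool

Law: the out-of-state pool 126/668 = 18.9%, the in-state pool 104/1106 = 9.4% → the out-of-state pool
Humanities: the out-of-state pool 62/82 = 75.6%, the in-state pool 55/84 = 65.5% → the out-of-state pool
Education: the out-of-state pool 21/173 = 12.1%, the in-state pool 28/100 = 28.0% → the in-state pool
Overall: the out-of-state pool 209/923 = 22.6%, the in-state pool 187/1290 = 14.5% → the out-of-state pool
(Neither sweeps every department group, but the out-of-state pool has the higher pooled rate.)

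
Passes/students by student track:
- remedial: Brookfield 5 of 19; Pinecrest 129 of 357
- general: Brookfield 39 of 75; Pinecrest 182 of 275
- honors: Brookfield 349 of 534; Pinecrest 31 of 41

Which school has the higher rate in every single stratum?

Pinecrest

Remedial: Brookfield 5/19 = 26.3%, Pinecrest 129/357 = 36.1% → Pinecrest
General: Brookfield 39/75 = 52.0%, Pinecrest 182/275 = 66.2% → Pinecrest
Honors: Brookfield 349/534 = 65.4%, Pinecrest 31/41 = 75.6% → Pinecrest
Pinecrest has the higher rate in all 3 groups.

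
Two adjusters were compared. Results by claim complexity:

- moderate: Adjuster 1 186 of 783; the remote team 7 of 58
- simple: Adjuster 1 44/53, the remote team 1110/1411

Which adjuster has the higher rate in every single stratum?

Moderate: Adjuster 1 186/783 = 23.8%, the remote team 7/58 = 12.1% → Adjuster 1
Simple: Adjuster 1 44/53 = 83.0%, the remote team 1110/1411 = 78.7% → Adjuster 1
Adjuster 1 has the higher rate in both groups.

Adjuster 1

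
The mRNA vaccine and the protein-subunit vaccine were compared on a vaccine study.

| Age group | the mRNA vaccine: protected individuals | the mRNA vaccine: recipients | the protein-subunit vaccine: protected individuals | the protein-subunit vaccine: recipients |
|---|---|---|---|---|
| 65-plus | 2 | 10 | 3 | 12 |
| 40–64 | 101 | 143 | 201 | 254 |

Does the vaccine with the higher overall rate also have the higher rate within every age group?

65-plus: the mRNA vaccine 2/10 = 20.0%, the protein-subunit vaccine 3/12 = 25.0% → the protein-subunit vaccine
40–64: the mRNA vaccine 101/143 = 70.6%, the protein-subunit vaccine 201/254 = 79.1% → the protein-subunit vaccine
Overall: the mRNA vaccine 103/153 = 67.3%, the protein-subunit vaccine 204/266 = 76.7% → the protein-subunit vaccine
The protein-subunit vaccine wins overall and in every age group — no reversal.

Yes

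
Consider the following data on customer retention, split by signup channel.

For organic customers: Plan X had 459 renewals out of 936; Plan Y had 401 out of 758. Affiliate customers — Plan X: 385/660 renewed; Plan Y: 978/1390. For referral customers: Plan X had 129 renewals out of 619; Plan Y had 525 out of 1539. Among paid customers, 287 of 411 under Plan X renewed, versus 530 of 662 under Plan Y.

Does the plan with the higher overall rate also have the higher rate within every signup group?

Organic: Plan X 459/936 = 49.0%, Plan Y 401/758 = 52.9% → Plan Y
Affiliate: Plan X 385/660 = 58.3%, Plan Y 978/1390 = 70.4% → Plan Y
Referral: Plan X 129/619 = 20.8%, Plan Y 525/1539 = 34.1% → Plan Y
Paid: Plan X 287/411 = 69.8%, Plan Y 530/662 = 80.1% → Plan Y
Overall: Plan X 1260/2626 = 48.0%, Plan Y 2434/4349 = 56.0% → Plan Y
Plan Y wins overall and in every signup group — no reversal.

Yes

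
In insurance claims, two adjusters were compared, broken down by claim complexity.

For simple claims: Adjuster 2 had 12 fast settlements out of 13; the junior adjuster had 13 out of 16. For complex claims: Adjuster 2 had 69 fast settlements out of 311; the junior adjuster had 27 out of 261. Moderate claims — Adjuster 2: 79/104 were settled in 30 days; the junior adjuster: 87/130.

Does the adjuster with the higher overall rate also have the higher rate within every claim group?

Yes

Simple: Adjuster 2 12/13 = 92.3%, the junior adjuster 13/16 = 81.2% → Adjuster 2
Complex: Adjuster 2 69/311 = 22.2%, the junior adjuster 27/261 = 10.3% → Adjuster 2
Moderate: Adjuster 2 79/104 = 76.0%, the junior adjuster 87/130 = 66.9% → Adjuster 2
Overall: Adjuster 2 160/428 = 37.4%, the junior adjuster 127/407 = 31.2% → Adjuster 2
Adjuster 2 wins overall and in every claim group — no reversal.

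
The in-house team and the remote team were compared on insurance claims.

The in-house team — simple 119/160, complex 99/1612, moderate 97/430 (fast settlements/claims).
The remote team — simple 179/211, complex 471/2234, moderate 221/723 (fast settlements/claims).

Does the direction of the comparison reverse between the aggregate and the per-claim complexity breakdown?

Simple: the in-house team 119/160 = 74.4%, the remote team 179/211 = 84.8% → the remote team
Complex: the in-house team 99/1612 = 6.1%, the remote team 471/2234 = 21.1% → the remote team
Moderate: the in-house team 97/430 = 22.6%, the remote team 221/723 = 30.6% → the remote team
Overall: the in-house team 315/2202 = 14.3%, the remote team 871/3168 = 27.5% → the remote team
The remote team wins overall and in every claim group — no reversal.

No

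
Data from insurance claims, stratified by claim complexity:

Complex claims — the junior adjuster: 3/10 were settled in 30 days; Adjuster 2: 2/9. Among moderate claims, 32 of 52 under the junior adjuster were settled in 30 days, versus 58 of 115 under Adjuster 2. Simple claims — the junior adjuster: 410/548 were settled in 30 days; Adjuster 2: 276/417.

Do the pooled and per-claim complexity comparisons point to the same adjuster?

Complex: the junior adjuster 3/10 = 30.0%, Adjuster 2 2/9 = 22.2% → the junior adjuster
Moderate: the junior adjuster 32/52 = 61.5%, Adjuster 2 58/115 = 50.4% → the junior adjuster
Simple: the junior adjuster 410/548 = 74.8%, Adjuster 2 276/417 = 66.2% → the junior adjuster
Overall: the junior adjuster 445/610 = 73.0%, Adjuster 2 336/541 = 62.1% → the junior adjuster
The junior adjuster wins overall and in every claim group — no reversal.

Yes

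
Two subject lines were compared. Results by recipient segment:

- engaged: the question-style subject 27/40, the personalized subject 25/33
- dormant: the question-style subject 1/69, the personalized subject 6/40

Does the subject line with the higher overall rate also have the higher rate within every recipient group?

Yes

Engaged: the question-style subject 27/40 = 67.5%, the personalized subject 25/33 = 75.8% → the personalized subject
Dormant: the question-style subject 1/69 = 1.4%, the personalized subject 6/40 = 15.0% → the personalized subject
Overall: the question-style subject 28/109 = 25.7%, the personalized subject 31/73 = 42.5% → the personalized subject
The personalized subject wins overall and in every recipient group — no reversal.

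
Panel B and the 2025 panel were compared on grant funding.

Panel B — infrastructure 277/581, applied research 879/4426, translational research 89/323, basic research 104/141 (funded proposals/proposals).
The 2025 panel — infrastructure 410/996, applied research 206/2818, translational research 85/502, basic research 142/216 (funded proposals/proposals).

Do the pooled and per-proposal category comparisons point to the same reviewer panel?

Infrastructure: Panel B 277/581 = 47.7%, the 2025 panel 410/996 = 41.2% → Panel B
Applied research: Panel B 879/4426 = 19.9%, the 2025 panel 206/2818 = 7.3% → Panel B
Translational research: Panel B 89/323 = 27.6%, the 2025 panel 85/502 = 16.9% → Panel B
Basic research: Panel B 104/141 = 73.8%, the 2025 panel 142/216 = 65.7% → Panel B
Overall: Panel B 1349/5471 = 24.7%, the 2025 panel 843/4532 = 18.6% → Panel B
Panel B wins overall and in every proposal group — no reversal.

Yes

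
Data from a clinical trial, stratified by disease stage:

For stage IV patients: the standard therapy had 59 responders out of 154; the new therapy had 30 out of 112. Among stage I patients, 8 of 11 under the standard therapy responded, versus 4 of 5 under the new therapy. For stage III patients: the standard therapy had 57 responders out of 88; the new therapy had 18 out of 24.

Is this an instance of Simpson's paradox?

No

Stage IV: the standard therapy 59/154 = 38.3%, the new therapy 30/112 = 26.8% → the standard therapy
Stage I: the standard therapy 8/11 = 72.7%, the new therapy 4/5 = 80.0% → the new therapy
Stage III: the standard therapy 57/88 = 64.8%, the new therapy 18/24 = 75.0% → the new therapy
Overall: the standard therapy 124/253 = 49.0%, the new therapy 52/141 = 36.9% → the standard therapy
Neither sweeps: the standard therapy wins 1 of 3 groups, the new therapy wins 2. The standard therapy wins overall but not every group — no Simpson reversal.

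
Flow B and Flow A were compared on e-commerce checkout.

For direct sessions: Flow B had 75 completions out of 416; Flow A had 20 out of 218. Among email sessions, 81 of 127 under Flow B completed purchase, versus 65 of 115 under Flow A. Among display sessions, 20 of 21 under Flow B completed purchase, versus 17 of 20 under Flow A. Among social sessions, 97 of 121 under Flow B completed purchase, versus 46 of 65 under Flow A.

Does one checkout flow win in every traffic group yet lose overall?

No

Direct: Flow B 75/416 = 18.0%, Flow A 20/218 = 9.2% → Flow B
Email: Flow B 81/127 = 63.8%, Flow A 65/115 = 56.5% → Flow B
Display: Flow B 20/21 = 95.2%, Flow A 17/20 = 85.0% → Flow B
Social: Flow B 97/121 = 80.2%, Flow A 46/65 = 70.8% → Flow B
Overall: Flow B 273/685 = 39.9%, Flow A 148/418 = 35.4% → Flow B
Flow B wins overall and in every traffic group — no reversal.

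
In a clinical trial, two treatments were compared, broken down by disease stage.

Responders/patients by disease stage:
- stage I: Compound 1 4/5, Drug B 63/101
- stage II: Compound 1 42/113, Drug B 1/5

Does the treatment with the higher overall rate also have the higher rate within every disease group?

Stage I: Compound 1 4/5 = 80.0%, Drug B 63/101 = 62.4% → Compound 1
Stage II: Compound 1 42/113 = 37.2%, Drug B 1/5 = 20.0% → Compound 1
Overall: Compound 1 46/118 = 39.0%, Drug B 64/106 = 60.4% → Drug B
Compound 1 wins each disease group but Drug B wins overall — the comparison reverses. Compound 1's patients skew toward stage II, which has a lower base rate.

No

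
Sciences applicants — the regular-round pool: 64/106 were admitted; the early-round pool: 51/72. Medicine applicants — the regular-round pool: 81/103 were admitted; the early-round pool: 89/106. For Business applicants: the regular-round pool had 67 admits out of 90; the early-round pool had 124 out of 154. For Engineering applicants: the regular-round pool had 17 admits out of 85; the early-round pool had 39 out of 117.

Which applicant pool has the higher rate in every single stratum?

the early-round pool

Sciences: the regular-round pool 64/106 = 60.4%, the early-round pool 51/72 = 70.8% → the early-round pool
Medicine: the regular-round pool 81/103 = 78.6%, the early-round pool 89/106 = 84.0% → the early-round pool
Business: the regular-round pool 67/90 = 74.4%, the early-round pool 124/154 = 80.5% → the early-round pool
Engineering: the regular-round pool 17/85 = 20.0%, the early-round pool 39/117 = 33.3% → the early-round pool
The early-round pool has the higher rate in all 4 groups.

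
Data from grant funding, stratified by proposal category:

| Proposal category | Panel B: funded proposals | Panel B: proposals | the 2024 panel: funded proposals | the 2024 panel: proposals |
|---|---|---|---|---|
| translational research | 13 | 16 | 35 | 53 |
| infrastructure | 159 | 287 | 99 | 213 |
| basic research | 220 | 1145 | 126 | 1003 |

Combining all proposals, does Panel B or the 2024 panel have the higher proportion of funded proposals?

Translational research: Panel B 13/16 = 81.2%, the 2024 panel 35/53 = 66.0% → Panel B
Infrastructure: Panel B 159/287 = 55.4%, the 2024 panel 99/213 = 46.5% → Panel B
Basic research: Panel B 220/1145 = 19.2%, the 2024 panel 126/1003 = 12.6% → Panel B
Overall: Panel B 392/1448 = 27.1%, the 2024 panel 260/1269 = 20.5% → Panel B

Panel B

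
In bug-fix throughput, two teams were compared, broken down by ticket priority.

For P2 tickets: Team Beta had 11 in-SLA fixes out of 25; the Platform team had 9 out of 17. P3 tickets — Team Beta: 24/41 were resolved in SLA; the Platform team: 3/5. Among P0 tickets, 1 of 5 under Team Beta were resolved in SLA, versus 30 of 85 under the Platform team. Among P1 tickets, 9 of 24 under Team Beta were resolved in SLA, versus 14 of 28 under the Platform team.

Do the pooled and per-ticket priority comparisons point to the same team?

No

P2: Team Beta 11/25 = 44.0%, the Platform team 9/17 = 52.9% → the Platform team
P3: Team Beta 24/41 = 58.5%, the Platform team 3/5 = 60.0% → the Platform team
P0: Team Beta 1/5 = 20.0%, the Platform team 30/85 = 35.3% → the Platform team
P1: Team Beta 9/24 = 37.5%, the Platform team 14/28 = 50.0% → the Platform team
Overall: Team Beta 45/95 = 47.4%, the Platform team 56/135 = 41.5% → Team Beta
The Platform team wins each ticket group but Team Beta wins overall — the comparison reverses. The Platform team's tickets skew toward P0, which has a lower base rate.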